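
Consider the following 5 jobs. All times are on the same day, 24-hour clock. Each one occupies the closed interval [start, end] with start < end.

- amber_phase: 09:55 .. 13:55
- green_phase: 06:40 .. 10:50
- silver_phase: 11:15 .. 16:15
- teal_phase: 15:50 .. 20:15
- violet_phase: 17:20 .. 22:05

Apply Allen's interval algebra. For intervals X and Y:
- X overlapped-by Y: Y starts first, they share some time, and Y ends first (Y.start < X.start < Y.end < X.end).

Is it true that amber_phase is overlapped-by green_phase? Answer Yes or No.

Yes

amber_phase = [09:55, 13:55], green_phase = [06:40, 10:50].
Actual relation of amber_phase to green_phase: overlapped-by.
Asked whether 'overlapped-by' holds → Yes.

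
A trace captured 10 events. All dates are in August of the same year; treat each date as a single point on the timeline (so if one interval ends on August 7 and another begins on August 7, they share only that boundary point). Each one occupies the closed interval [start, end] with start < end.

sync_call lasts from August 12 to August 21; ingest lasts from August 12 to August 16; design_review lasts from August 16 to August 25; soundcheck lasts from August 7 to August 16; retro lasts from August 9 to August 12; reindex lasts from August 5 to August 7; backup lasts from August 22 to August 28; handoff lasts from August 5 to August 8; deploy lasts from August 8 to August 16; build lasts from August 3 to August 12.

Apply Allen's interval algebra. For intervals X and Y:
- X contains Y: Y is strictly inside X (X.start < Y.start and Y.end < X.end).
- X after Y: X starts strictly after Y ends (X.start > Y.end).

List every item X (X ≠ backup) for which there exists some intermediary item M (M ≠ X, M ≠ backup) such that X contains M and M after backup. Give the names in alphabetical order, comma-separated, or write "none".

Target backup = [August 22, August 28].
Intermediaries M with M after backup: none.
Union: none.

none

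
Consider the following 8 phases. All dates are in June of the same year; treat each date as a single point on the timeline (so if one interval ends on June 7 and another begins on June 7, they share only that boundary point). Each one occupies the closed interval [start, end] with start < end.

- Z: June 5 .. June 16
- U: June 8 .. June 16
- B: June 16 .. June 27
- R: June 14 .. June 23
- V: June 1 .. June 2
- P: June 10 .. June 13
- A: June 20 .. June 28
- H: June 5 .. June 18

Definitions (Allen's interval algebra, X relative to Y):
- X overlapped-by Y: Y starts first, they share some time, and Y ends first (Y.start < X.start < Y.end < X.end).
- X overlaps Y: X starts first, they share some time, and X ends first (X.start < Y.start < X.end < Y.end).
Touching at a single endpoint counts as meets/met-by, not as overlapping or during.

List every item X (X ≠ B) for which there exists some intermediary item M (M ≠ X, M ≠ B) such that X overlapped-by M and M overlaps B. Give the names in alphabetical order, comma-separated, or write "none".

Target B = [June 16, June 27].
Intermediaries M with M overlaps B: H, R.
Via H — items with X overlapped-by H: R.
Via R — items with X overlapped-by R: A.
Union: A, R.

A, R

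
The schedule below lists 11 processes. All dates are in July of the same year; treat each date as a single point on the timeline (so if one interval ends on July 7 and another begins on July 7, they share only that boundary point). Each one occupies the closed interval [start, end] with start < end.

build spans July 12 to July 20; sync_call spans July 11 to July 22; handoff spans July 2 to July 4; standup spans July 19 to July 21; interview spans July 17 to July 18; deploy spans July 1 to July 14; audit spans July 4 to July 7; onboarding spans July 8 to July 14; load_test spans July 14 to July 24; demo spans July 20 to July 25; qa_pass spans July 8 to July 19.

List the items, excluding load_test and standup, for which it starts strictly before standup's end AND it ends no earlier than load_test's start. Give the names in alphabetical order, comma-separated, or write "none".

build, demo, deploy, interview, onboarding, qa_pass, sync_call

Conditions: its start is strictly before standup's end (X.start < July 21) AND its end is no earlier than load_test's start (X.end >= July 14).
audit: start July 4 < July 21? ✓; end July 7 >= July 14? ✗ → no.
build: start July 12 < July 21? ✓; end July 20 >= July 14? ✓ → yes.
demo: start July 20 < July 21? ✓; end July 25 >= July 14? ✓ → yes.
deploy: start July 1 < July 21? ✓; end July 14 >= July 14? ✓ → yes.
handoff: start July 2 < July 21? ✓; end July 4 >= July 14? ✗ → no.
interview: start July 17 < July 21? ✓; end July 18 >= July 14? ✓ → yes.
onboarding: start July 8 < July 21? ✓; end July 14 >= July 14? ✓ → yes.
qa_pass: start July 8 < July 21? ✓; end July 19 >= July 14? ✓ → yes.
sync_call: start July 11 < July 21? ✓; end July 22 >= July 14? ✓ → yes.
Result: build, demo, deploy, interview, onboarding, qa_pass, sync_call.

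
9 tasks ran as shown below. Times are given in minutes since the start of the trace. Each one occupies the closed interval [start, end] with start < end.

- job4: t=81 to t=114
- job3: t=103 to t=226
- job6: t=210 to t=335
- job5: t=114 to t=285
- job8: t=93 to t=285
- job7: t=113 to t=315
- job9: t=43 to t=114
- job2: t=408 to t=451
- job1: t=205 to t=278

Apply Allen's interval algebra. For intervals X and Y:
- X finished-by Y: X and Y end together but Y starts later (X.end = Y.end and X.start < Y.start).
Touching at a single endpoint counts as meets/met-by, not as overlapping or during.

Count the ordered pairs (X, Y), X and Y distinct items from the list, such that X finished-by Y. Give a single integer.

Checking all 72 ordered pairs for relation 'finished-by'; matching pairs in alphabetical order:
(job8, job5): job8 finished-by job5 ✓
(job9, job4): job9 finished-by job4 ✓
Count: 2.

2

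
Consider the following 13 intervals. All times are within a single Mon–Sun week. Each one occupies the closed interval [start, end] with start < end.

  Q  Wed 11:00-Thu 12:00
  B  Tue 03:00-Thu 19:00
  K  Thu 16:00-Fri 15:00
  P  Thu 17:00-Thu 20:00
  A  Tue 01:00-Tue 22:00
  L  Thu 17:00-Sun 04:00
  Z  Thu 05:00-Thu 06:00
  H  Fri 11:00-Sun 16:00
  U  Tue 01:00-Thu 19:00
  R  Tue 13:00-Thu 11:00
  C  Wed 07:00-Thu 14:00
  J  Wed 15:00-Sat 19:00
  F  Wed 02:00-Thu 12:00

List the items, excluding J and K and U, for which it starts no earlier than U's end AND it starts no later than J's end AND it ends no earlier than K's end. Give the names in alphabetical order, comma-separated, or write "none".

H

Conditions: its start is no earlier than U's end (X.start >= Thu 19:00) AND its start is no later than J's end (X.start <= Sat 19:00) AND its end is no earlier than K's end (X.end >= Fri 15:00).
A: start Tue 01:00 >= Thu 19:00? ✗; start Tue 01:00 <= Sat 19:00? ✓; end Tue 22:00 >= Fri 15:00? ✗ → no.
B: start Tue 03:00 >= Thu 19:00? ✗; start Tue 03:00 <= Sat 19:00? ✓; end Thu 19:00 >= Fri 15:00? ✗ → no.
C: start Wed 07:00 >= Thu 19:00? ✗; start Wed 07:00 <= Sat 19:00? ✓; end Thu 14:00 >= Fri 15:00? ✗ → no.
F: start Wed 02:00 >= Thu 19:00? ✗; start Wed 02:00 <= Sat 19:00? ✓; end Thu 12:00 >= Fri 15:00? ✗ → no.
H: start Fri 11:00 >= Thu 19:00? ✓; start Fri 11:00 <= Sat 19:00? ✓; end Sun 16:00 >= Fri 15:00? ✓ → yes.
L: start Thu 17:00 >= Thu 19:00? ✗; start Thu 17:00 <= Sat 19:00? ✓; end Sun 04:00 >= Fri 15:00? ✓ → no.
P: start Thu 17:00 >= Thu 19:00? ✗; start Thu 17:00 <= Sat 19:00? ✓; end Thu 20:00 >= Fri 15:00? ✗ → no.
Q: start Wed 11:00 >= Thu 19:00? ✗; start Wed 11:00 <= Sat 19:00? ✓; end Thu 12:00 >= Fri 15:00? ✗ → no.
R: start Tue 13:00 >= Thu 19:00? ✗; start Tue 13:00 <= Sat 19:00? ✓; end Thu 11:00 >= Fri 15:00? ✗ → no.
Z: start Thu 05:00 >= Thu 19:00? ✗; start Thu 05:00 <= Sat 19:00? ✓; end Thu 06:00 >= Fri 15:00? ✗ → no.
Result: H.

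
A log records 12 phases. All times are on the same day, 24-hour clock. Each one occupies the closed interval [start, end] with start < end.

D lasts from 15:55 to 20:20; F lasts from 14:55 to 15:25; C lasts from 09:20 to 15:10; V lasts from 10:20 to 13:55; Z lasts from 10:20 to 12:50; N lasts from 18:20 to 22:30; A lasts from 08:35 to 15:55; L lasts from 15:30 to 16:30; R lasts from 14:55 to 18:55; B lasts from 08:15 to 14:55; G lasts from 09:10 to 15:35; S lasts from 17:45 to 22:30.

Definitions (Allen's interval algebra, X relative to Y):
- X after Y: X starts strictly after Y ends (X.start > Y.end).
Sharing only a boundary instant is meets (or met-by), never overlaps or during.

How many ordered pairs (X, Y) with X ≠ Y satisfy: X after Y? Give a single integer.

Checking all 132 ordered pairs for relation 'after'; matching pairs in alphabetical order:
(D, B): D after B ✓
(D, C): D after C ✓
(D, F): D after F ✓
(D, G): D after G ✓
(D, V): D after V ✓
(D, Z): D after Z ✓
(F, V): F after V ✓
(F, Z): F after Z ✓
(L, B): L after B ✓
(L, C): L after C ✓
(L, F): L after F ✓
(L, V): L after V ✓
(L, Z): L after Z ✓
(N, A): N after A ✓
(N, B): N after B ✓
(N, C): N after C ✓
(N, F): N after F ✓
(N, G): N after G ✓
(N, L): N after L ✓
(N, V): N after V ✓
(N, Z): N after Z ✓
(R, V): R after V ✓
(R, Z): R after Z ✓
(S, A): S after A ✓
... plus 7 further pairs not listed.
Count: 31.

31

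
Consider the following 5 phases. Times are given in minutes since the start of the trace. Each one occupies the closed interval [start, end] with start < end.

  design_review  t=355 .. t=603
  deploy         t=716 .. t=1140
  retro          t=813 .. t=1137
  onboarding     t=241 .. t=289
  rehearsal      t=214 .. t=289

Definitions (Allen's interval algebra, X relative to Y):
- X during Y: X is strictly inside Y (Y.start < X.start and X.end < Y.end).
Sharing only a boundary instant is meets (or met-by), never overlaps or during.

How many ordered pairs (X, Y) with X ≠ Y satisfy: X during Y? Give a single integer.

Checking all 20 ordered pairs for relation 'during'; matching pairs in alphabetical order:
(retro, deploy): retro during deploy ✓
Count: 1.

1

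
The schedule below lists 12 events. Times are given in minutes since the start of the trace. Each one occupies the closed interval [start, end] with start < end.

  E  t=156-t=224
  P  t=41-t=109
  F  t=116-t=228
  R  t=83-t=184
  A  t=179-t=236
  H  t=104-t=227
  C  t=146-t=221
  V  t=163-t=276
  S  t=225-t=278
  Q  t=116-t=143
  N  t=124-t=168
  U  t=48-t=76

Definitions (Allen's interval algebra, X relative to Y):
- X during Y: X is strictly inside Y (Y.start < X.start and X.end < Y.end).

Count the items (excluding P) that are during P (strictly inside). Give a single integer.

Target P = [t=41, t=109].
A [t=179, t=236] → after → no.
C [t=146, t=221] → after → no.
E [t=156, t=224] → after → no.
F [t=116, t=228] → after → no.
H [t=104, t=227] → overlapped-by → no.
N [t=124, t=168] → after → no.
Q [t=116, t=143] → after → no.
R [t=83, t=184] → overlapped-by → no.
S [t=225, t=278] → after → no.
U [t=48, t=76] → during → counts.
V [t=163, t=276] → after → no.
Total: 1.

1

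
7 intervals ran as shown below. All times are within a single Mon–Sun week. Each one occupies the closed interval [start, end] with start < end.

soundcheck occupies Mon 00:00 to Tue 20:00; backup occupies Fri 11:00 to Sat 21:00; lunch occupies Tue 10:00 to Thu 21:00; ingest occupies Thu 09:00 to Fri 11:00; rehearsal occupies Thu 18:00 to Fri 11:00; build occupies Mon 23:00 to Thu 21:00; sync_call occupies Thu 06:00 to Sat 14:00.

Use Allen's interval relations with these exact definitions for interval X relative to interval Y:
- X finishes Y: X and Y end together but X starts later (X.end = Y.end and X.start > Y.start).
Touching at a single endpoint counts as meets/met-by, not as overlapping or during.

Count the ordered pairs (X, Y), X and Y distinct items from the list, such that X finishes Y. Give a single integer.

Checking all 42 ordered pairs for relation 'finishes'; matching pairs in alphabetical order:
(lunch, build): lunch finishes build ✓
(rehearsal, ingest): rehearsal finishes ingest ✓
Count: 2.

2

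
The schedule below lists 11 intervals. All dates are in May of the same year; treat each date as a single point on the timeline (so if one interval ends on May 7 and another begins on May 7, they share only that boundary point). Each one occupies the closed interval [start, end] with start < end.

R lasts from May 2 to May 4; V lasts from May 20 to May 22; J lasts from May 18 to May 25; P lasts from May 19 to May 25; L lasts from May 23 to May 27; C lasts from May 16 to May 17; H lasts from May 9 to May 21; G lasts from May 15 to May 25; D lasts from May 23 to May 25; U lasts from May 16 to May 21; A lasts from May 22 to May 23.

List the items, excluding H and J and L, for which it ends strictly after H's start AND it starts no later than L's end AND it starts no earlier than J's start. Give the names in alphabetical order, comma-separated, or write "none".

A, D, P, V

Conditions: its end is strictly after H's start (X.end > May 9) AND its start is no later than L's end (X.start <= May 27) AND its start is no earlier than J's start (X.start >= May 18).
A: end May 23 > May 9? ✓; start May 22 <= May 27? ✓; start May 22 >= May 18? ✓ → yes.
C: end May 17 > May 9? ✓; start May 16 <= May 27? ✓; start May 16 >= May 18? ✗ → no.
D: end May 25 > May 9? ✓; start May 23 <= May 27? ✓; start May 23 >= May 18? ✓ → yes.
G: end May 25 > May 9? ✓; start May 15 <= May 27? ✓; start May 15 >= May 18? ✗ → no.
P: end May 25 > May 9? ✓; start May 19 <= May 27? ✓; start May 19 >= May 18? ✓ → yes.
R: end May 4 > May 9? ✗; start May 2 <= May 27? ✓; start May 2 >= May 18? ✗ → no.
U: end May 21 > May 9? ✓; start May 16 <= May 27? ✓; start May 16 >= May 18? ✗ → no.
V: end May 22 > May 9? ✓; start May 20 <= May 27? ✓; start May 20 >= May 18? ✓ → yes.
Result: A, D, P, V.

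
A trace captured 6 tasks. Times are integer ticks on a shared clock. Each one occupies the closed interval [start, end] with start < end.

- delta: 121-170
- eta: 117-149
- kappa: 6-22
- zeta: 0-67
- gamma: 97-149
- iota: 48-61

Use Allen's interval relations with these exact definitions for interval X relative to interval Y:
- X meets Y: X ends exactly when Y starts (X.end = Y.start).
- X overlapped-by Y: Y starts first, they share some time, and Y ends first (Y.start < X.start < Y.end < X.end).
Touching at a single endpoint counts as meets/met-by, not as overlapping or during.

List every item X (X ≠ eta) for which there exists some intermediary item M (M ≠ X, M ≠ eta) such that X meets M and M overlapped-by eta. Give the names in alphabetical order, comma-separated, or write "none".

none

Target eta = [117, 149].
Intermediaries M with M overlapped-by eta: delta.
Via delta — items with X meets delta: none.
Union: none.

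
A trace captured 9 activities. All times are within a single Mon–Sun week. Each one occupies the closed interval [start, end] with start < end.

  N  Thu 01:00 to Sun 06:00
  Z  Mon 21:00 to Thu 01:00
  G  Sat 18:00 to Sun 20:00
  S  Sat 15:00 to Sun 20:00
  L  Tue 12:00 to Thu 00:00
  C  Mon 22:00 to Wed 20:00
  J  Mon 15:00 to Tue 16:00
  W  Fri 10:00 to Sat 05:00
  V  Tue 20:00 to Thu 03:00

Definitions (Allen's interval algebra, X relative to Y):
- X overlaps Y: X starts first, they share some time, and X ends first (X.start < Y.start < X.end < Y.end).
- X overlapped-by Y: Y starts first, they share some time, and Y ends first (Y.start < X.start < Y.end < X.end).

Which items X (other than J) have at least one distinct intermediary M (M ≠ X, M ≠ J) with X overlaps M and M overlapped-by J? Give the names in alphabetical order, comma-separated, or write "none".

Target J = [Mon 15:00, Tue 16:00].
Intermediaries M with M overlapped-by J: C, L, Z.
Via C — items with X overlaps C: none.
Via L — items with X overlaps L: C.
Via Z — items with X overlaps Z: none.
Union: C.

C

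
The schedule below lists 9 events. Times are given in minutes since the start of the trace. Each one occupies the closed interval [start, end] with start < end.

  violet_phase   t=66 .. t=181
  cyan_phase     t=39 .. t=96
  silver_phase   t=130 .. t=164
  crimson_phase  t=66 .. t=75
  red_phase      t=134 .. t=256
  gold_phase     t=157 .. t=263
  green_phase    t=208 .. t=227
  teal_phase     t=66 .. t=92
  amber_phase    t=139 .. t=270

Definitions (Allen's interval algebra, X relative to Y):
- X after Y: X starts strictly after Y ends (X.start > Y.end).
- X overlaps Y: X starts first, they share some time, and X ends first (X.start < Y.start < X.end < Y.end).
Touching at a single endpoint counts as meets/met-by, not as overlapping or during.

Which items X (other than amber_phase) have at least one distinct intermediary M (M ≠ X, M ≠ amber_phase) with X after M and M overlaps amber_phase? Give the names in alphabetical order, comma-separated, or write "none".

green_phase

Target amber_phase = [t=139, t=270].
Intermediaries M with M overlaps amber_phase: red_phase, silver_phase, violet_phase.
Via red_phase — items with X after red_phase: none.
Via silver_phase — items with X after silver_phase: green_phase.
Via violet_phase — items with X after violet_phase: green_phase.
Union: green_phase.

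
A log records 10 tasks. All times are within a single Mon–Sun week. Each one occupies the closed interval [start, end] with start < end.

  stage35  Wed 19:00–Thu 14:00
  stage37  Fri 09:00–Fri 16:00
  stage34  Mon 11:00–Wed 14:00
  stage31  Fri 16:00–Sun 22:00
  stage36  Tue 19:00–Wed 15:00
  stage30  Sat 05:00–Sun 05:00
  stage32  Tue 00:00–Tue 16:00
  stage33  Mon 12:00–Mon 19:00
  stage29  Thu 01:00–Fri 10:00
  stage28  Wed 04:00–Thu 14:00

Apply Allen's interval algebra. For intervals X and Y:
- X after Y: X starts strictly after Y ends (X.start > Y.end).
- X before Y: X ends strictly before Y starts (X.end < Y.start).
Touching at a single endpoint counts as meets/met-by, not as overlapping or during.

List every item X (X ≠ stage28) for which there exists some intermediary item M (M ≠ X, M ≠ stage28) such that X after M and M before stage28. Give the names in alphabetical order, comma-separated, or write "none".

stage29, stage30, stage31, stage32, stage35, stage36, stage37

Target stage28 = [Wed 04:00, Thu 14:00].
Intermediaries M with M before stage28: stage32, stage33.
Via stage32 — items with X after stage32: stage29, stage30, stage31, stage35, stage36, stage37.
Via stage33 — items with X after stage33: stage29, stage30, stage31, stage32, stage35, stage36, stage37.
Union: stage29, stage30, stage31, stage32, stage35, stage36, stage37.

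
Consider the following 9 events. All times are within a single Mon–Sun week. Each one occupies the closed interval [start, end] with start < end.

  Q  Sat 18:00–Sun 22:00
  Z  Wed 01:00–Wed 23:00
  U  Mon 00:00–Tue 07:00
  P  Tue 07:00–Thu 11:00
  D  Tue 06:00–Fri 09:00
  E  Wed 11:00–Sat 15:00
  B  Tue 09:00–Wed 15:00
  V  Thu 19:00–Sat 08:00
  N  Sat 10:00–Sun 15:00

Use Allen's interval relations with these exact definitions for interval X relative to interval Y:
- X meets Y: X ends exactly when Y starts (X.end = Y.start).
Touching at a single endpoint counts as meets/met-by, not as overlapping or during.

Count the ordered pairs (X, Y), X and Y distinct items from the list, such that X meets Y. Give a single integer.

Checking all 72 ordered pairs for relation 'meets'; matching pairs in alphabetical order:
(U, P): U meets P ✓
Count: 1.

1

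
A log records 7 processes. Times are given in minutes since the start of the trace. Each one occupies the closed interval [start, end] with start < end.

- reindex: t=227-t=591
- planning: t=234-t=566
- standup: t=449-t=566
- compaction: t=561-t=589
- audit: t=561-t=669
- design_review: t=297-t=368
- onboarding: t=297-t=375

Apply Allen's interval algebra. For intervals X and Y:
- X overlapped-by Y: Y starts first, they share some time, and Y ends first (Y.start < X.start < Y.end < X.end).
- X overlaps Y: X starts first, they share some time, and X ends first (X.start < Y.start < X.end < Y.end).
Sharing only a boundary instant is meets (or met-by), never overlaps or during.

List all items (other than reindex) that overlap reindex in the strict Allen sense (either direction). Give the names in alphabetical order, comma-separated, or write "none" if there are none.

Target reindex = [t=227, t=591].
audit [t=561, t=669] → overlapped-by → yes.
compaction [t=561, t=589] → during → no.
design_review [t=297, t=368] → during → no.
onboarding [t=297, t=375] → during → no.
planning [t=234, t=566] → during → no.
standup [t=449, t=566] → during → no.
Result: audit.

audit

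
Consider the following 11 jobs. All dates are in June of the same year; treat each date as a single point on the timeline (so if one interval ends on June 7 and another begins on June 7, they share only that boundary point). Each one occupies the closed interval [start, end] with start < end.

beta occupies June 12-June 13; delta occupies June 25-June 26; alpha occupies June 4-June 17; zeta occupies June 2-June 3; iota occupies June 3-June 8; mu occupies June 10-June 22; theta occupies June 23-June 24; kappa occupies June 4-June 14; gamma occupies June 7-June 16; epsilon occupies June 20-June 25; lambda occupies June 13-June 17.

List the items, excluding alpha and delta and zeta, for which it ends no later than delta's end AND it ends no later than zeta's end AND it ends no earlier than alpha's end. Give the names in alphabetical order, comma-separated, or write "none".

none

Conditions: its end is no later than delta's end (X.end <= June 26) AND its end is no later than zeta's end (X.end <= June 3) AND its end is no earlier than alpha's end (X.end >= June 17).
beta: end June 13 <= June 26? ✓; end June 13 <= June 3? ✗; end June 13 >= June 17? ✗ → no.
epsilon: end June 25 <= June 26? ✓; end June 25 <= June 3? ✗; end June 25 >= June 17? ✓ → no.
gamma: end June 16 <= June 26? ✓; end June 16 <= June 3? ✗; end June 16 >= June 17? ✗ → no.
iota: end June 8 <= June 26? ✓; end June 8 <= June 3? ✗; end June 8 >= June 17? ✗ → no.
kappa: end June 14 <= June 26? ✓; end June 14 <= June 3? ✗; end June 14 >= June 17? ✗ → no.
lambda: end June 17 <= June 26? ✓; end June 17 <= June 3? ✗; end June 17 >= June 17? ✓ → no.
mu: end June 22 <= June 26? ✓; end June 22 <= June 3? ✗; end June 22 >= June 17? ✓ → no.
theta: end June 24 <= June 26? ✓; end June 24 <= June 3? ✗; end June 24 >= June 17? ✓ → no.
Result: none.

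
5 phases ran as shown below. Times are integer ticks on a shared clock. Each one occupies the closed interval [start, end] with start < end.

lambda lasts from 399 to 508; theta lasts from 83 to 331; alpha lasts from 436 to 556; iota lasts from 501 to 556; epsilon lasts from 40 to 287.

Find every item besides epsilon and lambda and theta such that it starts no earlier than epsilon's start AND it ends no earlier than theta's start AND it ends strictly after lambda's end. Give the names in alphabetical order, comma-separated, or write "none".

Conditions: its start is no earlier than epsilon's start (X.start >= 40) AND its end is no earlier than theta's start (X.end >= 83) AND its end is strictly after lambda's end (X.end > 508).
alpha: start 436 >= 40? ✓; end 556 >= 83? ✓; end 556 > 508? ✓ → yes.
iota: start 501 >= 40? ✓; end 556 >= 83? ✓; end 556 > 508? ✓ → yes.
Result: alpha, iota.

alpha, iota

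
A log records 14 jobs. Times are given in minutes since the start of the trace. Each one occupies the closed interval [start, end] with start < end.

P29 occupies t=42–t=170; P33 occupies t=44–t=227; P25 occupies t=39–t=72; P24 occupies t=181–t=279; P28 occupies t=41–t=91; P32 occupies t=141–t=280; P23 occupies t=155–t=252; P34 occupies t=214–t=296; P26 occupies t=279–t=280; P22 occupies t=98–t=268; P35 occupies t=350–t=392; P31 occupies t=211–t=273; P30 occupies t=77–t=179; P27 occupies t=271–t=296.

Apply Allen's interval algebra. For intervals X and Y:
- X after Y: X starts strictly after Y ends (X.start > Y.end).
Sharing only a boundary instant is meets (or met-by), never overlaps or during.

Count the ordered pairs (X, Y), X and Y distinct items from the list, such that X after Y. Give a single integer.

47

Checking all 182 ordered pairs for relation 'after'; matching pairs in alphabetical order:
(P22, P25): P22 after P25 ✓
(P22, P28): P22 after P28 ✓
(P23, P25): P23 after P25 ✓
(P23, P28): P23 after P28 ✓
(P24, P25): P24 after P25 ✓
(P24, P28): P24 after P28 ✓
(P24, P29): P24 after P29 ✓
(P24, P30): P24 after P30 ✓
(P26, P22): P26 after P22 ✓
(P26, P23): P26 after P23 ✓
(P26, P25): P26 after P25 ✓
(P26, P28): P26 after P28 ✓
(P26, P29): P26 after P29 ✓
(P26, P30): P26 after P30 ✓
(P26, P31): P26 after P31 ✓
(P26, P33): P26 after P33 ✓
(P27, P22): P27 after P22 ✓
(P27, P23): P27 after P23 ✓
(P27, P25): P27 after P25 ✓
(P27, P28): P27 after P28 ✓
(P27, P29): P27 after P29 ✓
(P27, P30): P27 after P30 ✓
(P27, P33): P27 after P33 ✓
(P30, P25): P30 after P25 ✓
... plus 23 further pairs not listed.
Count: 47.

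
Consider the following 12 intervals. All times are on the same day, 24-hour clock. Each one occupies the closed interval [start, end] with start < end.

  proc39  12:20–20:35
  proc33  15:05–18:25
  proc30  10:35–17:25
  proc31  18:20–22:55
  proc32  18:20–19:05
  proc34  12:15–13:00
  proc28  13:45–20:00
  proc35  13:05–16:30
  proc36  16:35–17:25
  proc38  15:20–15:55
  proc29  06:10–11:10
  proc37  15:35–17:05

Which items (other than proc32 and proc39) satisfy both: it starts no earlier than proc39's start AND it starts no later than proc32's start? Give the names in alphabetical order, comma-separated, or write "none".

Conditions: its start is no earlier than proc39's start (X.start >= 12:20) AND its start is no later than proc32's start (X.start <= 18:20).
proc28: start 13:45 >= 12:20? ✓; start 13:45 <= 18:20? ✓ → yes.
proc29: start 06:10 >= 12:20? ✗; start 06:10 <= 18:20? ✓ → no.
proc30: start 10:35 >= 12:20? ✗; start 10:35 <= 18:20? ✓ → no.
proc31: start 18:20 >= 12:20? ✓; start 18:20 <= 18:20? ✓ → yes.
proc33: start 15:05 >= 12:20? ✓; start 15:05 <= 18:20? ✓ → yes.
proc34: start 12:15 >= 12:20? ✗; start 12:15 <= 18:20? ✓ → no.
proc35: start 13:05 >= 12:20? ✓; start 13:05 <= 18:20? ✓ → yes.
proc36: start 16:35 >= 12:20? ✓; start 16:35 <= 18:20? ✓ → yes.
proc37: start 15:35 >= 12:20? ✓; start 15:35 <= 18:20? ✓ → yes.
proc38: start 15:20 >= 12:20? ✓; start 15:20 <= 18:20? ✓ → yes.
Result: proc28, proc31, proc33, proc35, proc36, proc37, proc38.

proc28, proc31, proc33, proc35, proc36, proc37, proc38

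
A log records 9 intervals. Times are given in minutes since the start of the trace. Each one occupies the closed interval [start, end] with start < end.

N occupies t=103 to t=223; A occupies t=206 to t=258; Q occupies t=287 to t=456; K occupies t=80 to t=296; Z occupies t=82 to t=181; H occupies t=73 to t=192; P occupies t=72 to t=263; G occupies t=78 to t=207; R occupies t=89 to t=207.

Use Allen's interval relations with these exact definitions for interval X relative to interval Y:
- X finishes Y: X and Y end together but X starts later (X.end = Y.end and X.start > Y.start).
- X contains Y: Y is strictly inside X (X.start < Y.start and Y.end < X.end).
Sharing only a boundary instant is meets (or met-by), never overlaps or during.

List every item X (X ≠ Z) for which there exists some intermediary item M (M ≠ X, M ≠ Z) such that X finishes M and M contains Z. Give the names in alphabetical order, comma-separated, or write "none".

Target Z = [t=82, t=181].
Intermediaries M with M contains Z: G, H, K, P.
Via G — items with X finishes G: R.
Via H — items with X finishes H: none.
Via K — items with X finishes K: none.
Via P — items with X finishes P: none.
Union: R.

R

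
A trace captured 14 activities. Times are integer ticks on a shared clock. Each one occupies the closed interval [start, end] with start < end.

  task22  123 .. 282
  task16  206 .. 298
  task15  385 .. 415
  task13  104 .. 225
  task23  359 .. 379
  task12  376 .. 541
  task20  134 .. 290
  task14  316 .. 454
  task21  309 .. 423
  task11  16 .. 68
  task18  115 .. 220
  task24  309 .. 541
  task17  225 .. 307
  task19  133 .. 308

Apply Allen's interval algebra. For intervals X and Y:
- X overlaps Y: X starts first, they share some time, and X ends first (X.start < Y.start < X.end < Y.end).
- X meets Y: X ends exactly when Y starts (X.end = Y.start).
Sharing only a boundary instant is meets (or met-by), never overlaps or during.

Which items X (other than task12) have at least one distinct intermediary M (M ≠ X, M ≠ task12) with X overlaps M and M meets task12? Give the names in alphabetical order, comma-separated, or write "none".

Target task12 = [376, 541].
Intermediaries M with M meets task12: none.
Union: none.

none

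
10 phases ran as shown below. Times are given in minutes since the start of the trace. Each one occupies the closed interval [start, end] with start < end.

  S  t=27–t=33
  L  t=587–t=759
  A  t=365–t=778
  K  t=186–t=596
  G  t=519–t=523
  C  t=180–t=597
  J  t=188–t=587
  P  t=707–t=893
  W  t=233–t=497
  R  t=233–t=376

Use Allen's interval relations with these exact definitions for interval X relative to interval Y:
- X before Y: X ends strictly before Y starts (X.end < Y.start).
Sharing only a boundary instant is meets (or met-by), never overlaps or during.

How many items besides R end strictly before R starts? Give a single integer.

Target R = [t=233, t=376].
A [t=365, t=778] → overlapped-by → no.
C [t=180, t=597] → contains → no.
G [t=519, t=523] → after → no.
J [t=188, t=587] → contains → no.
K [t=186, t=596] → contains → no.
L [t=587, t=759] → after → no.
P [t=707, t=893] → after → no.
S [t=27, t=33] → before → counts.
W [t=233, t=497] → started-by → no.
Total: 1.

1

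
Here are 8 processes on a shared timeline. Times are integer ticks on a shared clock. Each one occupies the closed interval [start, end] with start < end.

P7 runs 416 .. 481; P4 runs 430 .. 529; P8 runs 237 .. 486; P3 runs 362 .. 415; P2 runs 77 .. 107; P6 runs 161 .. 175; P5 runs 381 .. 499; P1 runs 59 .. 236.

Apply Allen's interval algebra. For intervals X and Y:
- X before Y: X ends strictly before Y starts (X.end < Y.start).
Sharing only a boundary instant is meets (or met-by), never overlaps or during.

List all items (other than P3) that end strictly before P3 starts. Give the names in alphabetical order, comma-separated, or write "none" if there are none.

Target P3 = [362, 415].
P1 [59, 236] → before → yes.
P2 [77, 107] → before → yes.
P4 [430, 529] → after → no.
P5 [381, 499] → overlapped-by → no.
P6 [161, 175] → before → yes.
P7 [416, 481] → after → no.
P8 [237, 486] → contains → no.
Result: P1, P2, P6.

P1, P2, P6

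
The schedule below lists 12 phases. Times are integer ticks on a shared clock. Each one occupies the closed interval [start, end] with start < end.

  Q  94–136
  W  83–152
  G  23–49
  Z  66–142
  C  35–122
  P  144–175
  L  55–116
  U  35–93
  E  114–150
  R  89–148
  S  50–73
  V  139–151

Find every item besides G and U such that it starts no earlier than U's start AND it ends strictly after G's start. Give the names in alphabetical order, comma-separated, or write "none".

Conditions: its start is no earlier than U's start (X.start >= 35) AND its end is strictly after G's start (X.end > 23).
C: start 35 >= 35? ✓; end 122 > 23? ✓ → yes.
E: start 114 >= 35? ✓; end 150 > 23? ✓ → yes.
L: start 55 >= 35? ✓; end 116 > 23? ✓ → yes.
P: start 144 >= 35? ✓; end 175 > 23? ✓ → yes.
Q: start 94 >= 35? ✓; end 136 > 23? ✓ → yes.
R: start 89 >= 35? ✓; end 148 > 23? ✓ → yes.
S: start 50 >= 35? ✓; end 73 > 23? ✓ → yes.
V: start 139 >= 35? ✓; end 151 > 23? ✓ → yes.
W: start 83 >= 35? ✓; end 152 > 23? ✓ → yes.
Z: start 66 >= 35? ✓; end 142 > 23? ✓ → yes.
Result: C, E, L, P, Q, R, S, V, W, Z.

C, E, L, P, Q, R, S, V, W, Z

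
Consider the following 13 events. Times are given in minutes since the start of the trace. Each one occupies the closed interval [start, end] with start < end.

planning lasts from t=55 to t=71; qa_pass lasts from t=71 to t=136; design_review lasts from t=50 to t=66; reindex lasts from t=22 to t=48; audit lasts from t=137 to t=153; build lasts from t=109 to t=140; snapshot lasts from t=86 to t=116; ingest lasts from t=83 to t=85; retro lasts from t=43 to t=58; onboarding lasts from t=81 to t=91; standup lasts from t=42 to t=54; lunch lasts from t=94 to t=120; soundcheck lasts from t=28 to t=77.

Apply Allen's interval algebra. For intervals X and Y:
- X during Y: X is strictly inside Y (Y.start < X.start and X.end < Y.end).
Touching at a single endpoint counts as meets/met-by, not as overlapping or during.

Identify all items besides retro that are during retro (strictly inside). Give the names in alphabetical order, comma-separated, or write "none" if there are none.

Target retro = [t=43, t=58].
audit [t=137, t=153] → after → no.
build [t=109, t=140] → after → no.
design_review [t=50, t=66] → overlapped-by → no.
ingest [t=83, t=85] → after → no.
lunch [t=94, t=120] → after → no.
onboarding [t=81, t=91] → after → no.
planning [t=55, t=71] → overlapped-by → no.
qa_pass [t=71, t=136] → after → no.
reindex [t=22, t=48] → overlaps → no.
snapshot [t=86, t=116] → after → no.
soundcheck [t=28, t=77] → contains → no.
standup [t=42, t=54] → overlaps → no.
Result: none.

none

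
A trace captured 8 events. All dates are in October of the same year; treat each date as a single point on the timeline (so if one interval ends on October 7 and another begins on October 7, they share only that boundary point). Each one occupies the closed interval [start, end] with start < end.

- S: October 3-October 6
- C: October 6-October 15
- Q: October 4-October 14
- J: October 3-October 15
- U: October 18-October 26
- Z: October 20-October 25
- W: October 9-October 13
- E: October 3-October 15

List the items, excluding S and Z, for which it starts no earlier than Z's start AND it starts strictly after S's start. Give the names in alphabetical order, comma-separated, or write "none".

Conditions: its start is no earlier than Z's start (X.start >= October 20) AND its start is strictly after S's start (X.start > October 3).
C: start October 6 >= October 20? ✗; start October 6 > October 3? ✓ → no.
E: start October 3 >= October 20? ✗; start October 3 > October 3? ✗ → no.
J: start October 3 >= October 20? ✗; start October 3 > October 3? ✗ → no.
Q: start October 4 >= October 20? ✗; start October 4 > October 3? ✓ → no.
U: start October 18 >= October 20? ✗; start October 18 > October 3? ✓ → no.
W: start October 9 >= October 20? ✗; start October 9 > October 3? ✓ → no.
Result: none.

none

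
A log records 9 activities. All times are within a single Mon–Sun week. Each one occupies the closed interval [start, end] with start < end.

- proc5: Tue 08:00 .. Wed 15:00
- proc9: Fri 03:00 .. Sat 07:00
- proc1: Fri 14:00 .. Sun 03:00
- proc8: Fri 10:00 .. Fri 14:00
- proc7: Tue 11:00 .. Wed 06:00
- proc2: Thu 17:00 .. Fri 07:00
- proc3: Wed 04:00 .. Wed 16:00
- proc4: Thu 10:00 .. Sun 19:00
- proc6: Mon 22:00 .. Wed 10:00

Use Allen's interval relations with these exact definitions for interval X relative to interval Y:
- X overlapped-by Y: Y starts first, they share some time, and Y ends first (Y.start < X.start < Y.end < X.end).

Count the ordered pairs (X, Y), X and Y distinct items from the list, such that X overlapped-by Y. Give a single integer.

Checking all 72 ordered pairs for relation 'overlapped-by'; matching pairs in alphabetical order:
(proc1, proc9): proc1 overlapped-by proc9 ✓
(proc3, proc5): proc3 overlapped-by proc5 ✓
(proc3, proc6): proc3 overlapped-by proc6 ✓
(proc3, proc7): proc3 overlapped-by proc7 ✓
(proc5, proc6): proc5 overlapped-by proc6 ✓
(proc9, proc2): proc9 overlapped-by proc2 ✓
Count: 6.

6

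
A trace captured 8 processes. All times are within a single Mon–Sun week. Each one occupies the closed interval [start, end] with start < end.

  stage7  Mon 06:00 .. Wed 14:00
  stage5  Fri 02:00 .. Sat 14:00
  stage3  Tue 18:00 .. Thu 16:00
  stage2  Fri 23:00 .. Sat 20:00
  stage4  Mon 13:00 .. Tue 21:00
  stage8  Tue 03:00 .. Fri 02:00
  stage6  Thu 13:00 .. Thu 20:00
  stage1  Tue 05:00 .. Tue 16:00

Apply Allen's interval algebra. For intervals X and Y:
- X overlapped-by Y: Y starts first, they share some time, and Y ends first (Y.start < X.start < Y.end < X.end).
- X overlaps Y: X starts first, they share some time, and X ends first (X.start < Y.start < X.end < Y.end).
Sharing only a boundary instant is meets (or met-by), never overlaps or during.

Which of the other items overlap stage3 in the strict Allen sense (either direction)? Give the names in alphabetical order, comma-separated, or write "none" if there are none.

Target stage3 = [Tue 18:00, Thu 16:00].
stage1 [Tue 05:00, Tue 16:00] → before → no.
stage2 [Fri 23:00, Sat 20:00] → after → no.
stage4 [Mon 13:00, Tue 21:00] → overlaps → yes.
stage5 [Fri 02:00, Sat 14:00] → after → no.
stage6 [Thu 13:00, Thu 20:00] → overlapped-by → yes.
stage7 [Mon 06:00, Wed 14:00] → overlaps → yes.
stage8 [Tue 03:00, Fri 02:00] → contains → no.
Result: stage4, stage6, stage7.

stage4, stage6, stage7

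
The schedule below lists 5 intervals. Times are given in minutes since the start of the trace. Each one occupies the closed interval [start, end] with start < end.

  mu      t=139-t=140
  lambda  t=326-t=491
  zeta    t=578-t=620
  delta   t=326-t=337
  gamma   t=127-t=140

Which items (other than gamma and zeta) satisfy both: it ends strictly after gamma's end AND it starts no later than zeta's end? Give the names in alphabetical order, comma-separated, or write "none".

Conditions: its end is strictly after gamma's end (X.end > t=140) AND its start is no later than zeta's end (X.start <= t=620).
delta: end t=337 > t=140? ✓; start t=326 <= t=620? ✓ → yes.
lambda: end t=491 > t=140? ✓; start t=326 <= t=620? ✓ → yes.
mu: end t=140 > t=140? ✗; start t=139 <= t=620? ✓ → no.
Result: delta, lambda.

delta, lambda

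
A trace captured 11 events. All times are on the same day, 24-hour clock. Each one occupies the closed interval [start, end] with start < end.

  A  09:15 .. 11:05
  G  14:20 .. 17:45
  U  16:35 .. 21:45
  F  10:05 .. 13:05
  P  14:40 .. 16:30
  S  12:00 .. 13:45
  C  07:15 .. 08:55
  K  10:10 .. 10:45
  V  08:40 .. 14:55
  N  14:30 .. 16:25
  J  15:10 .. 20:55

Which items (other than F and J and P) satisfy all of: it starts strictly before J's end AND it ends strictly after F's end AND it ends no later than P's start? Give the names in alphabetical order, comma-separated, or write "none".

Conditions: its start is strictly before J's end (X.start < 20:55) AND its end is strictly after F's end (X.end > 13:05) AND its end is no later than P's start (X.end <= 14:40).
A: start 09:15 < 20:55? ✓; end 11:05 > 13:05? ✗; end 11:05 <= 14:40? ✓ → no.
C: start 07:15 < 20:55? ✓; end 08:55 > 13:05? ✗; end 08:55 <= 14:40? ✓ → no.
G: start 14:20 < 20:55? ✓; end 17:45 > 13:05? ✓; end 17:45 <= 14:40? ✗ → no.
K: start 10:10 < 20:55? ✓; end 10:45 > 13:05? ✗; end 10:45 <= 14:40? ✓ → no.
N: start 14:30 < 20:55? ✓; end 16:25 > 13:05? ✓; end 16:25 <= 14:40? ✗ → no.
S: start 12:00 < 20:55? ✓; end 13:45 > 13:05? ✓; end 13:45 <= 14:40? ✓ → yes.
U: start 16:35 < 20:55? ✓; end 21:45 > 13:05? ✓; end 21:45 <= 14:40? ✗ → no.
V: start 08:40 < 20:55? ✓; end 14:55 > 13:05? ✓; end 14:55 <= 14:40? ✗ → no.
Result: S.

S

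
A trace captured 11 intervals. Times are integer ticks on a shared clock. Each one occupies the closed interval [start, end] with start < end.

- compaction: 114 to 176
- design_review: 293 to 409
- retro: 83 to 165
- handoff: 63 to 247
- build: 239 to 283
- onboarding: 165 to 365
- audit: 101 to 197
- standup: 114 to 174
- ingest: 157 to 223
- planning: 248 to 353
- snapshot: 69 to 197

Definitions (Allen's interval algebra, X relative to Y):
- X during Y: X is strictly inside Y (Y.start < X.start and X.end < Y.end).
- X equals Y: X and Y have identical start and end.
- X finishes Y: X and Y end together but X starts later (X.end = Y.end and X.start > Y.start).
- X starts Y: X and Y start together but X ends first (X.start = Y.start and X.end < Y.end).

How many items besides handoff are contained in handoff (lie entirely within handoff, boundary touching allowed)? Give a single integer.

6

Target handoff = [63, 247].
audit [101, 197] → during → counts.
build [239, 283] → overlapped-by → no.
compaction [114, 176] → during → counts.
design_review [293, 409] → after → no.
ingest [157, 223] → during → counts.
onboarding [165, 365] → overlapped-by → no.
planning [248, 353] → after → no.
retro [83, 165] → during → counts.
snapshot [69, 197] → during → counts.
standup [114, 174] → during → counts.
Total: 6.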